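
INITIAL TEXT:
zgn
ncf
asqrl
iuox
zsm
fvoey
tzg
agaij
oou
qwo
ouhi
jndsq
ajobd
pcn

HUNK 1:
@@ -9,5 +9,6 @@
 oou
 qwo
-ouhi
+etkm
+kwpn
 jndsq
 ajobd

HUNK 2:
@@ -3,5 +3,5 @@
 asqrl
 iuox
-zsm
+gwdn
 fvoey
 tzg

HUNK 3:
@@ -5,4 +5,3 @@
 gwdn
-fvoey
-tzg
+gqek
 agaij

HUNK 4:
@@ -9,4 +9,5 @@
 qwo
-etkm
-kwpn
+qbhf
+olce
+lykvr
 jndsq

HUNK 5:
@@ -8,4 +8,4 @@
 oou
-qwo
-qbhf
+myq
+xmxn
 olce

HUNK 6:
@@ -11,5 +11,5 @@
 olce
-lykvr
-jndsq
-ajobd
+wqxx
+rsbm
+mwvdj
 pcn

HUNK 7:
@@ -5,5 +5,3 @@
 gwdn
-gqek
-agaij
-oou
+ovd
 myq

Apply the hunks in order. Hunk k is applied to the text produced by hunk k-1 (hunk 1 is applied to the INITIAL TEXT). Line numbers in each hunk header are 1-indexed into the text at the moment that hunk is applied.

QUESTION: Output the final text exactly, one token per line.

Hunk 1: at line 9 remove [ouhi] add [etkm,kwpn] -> 15 lines: zgn ncf asqrl iuox zsm fvoey tzg agaij oou qwo etkm kwpn jndsq ajobd pcn
Hunk 2: at line 3 remove [zsm] add [gwdn] -> 15 lines: zgn ncf asqrl iuox gwdn fvoey tzg agaij oou qwo etkm kwpn jndsq ajobd pcn
Hunk 3: at line 5 remove [fvoey,tzg] add [gqek] -> 14 lines: zgn ncf asqrl iuox gwdn gqek agaij oou qwo etkm kwpn jndsq ajobd pcn
Hunk 4: at line 9 remove [etkm,kwpn] add [qbhf,olce,lykvr] -> 15 lines: zgn ncf asqrl iuox gwdn gqek agaij oou qwo qbhf olce lykvr jndsq ajobd pcn
Hunk 5: at line 8 remove [qwo,qbhf] add [myq,xmxn] -> 15 lines: zgn ncf asqrl iuox gwdn gqek agaij oou myq xmxn olce lykvr jndsq ajobd pcn
Hunk 6: at line 11 remove [lykvr,jndsq,ajobd] add [wqxx,rsbm,mwvdj] -> 15 lines: zgn ncf asqrl iuox gwdn gqek agaij oou myq xmxn olce wqxx rsbm mwvdj pcn
Hunk 7: at line 5 remove [gqek,agaij,oou] add [ovd] -> 13 lines: zgn ncf asqrl iuox gwdn ovd myq xmxn olce wqxx rsbm mwvdj pcn

Answer: zgn
ncf
asqrl
iuox
gwdn
ovd
myq
xmxn
olce
wqxx
rsbm
mwvdj
pcn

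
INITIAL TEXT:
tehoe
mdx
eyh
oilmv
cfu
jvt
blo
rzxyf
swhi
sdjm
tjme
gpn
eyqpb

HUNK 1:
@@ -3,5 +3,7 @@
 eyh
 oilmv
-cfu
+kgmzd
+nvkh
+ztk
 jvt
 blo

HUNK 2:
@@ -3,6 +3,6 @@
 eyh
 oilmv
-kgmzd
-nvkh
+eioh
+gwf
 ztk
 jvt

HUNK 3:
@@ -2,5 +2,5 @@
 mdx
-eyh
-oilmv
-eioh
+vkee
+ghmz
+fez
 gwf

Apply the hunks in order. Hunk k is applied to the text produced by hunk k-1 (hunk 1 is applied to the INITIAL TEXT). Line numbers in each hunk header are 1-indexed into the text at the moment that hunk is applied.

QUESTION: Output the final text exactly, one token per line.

Answer: tehoe
mdx
vkee
ghmz
fez
gwf
ztk
jvt
blo
rzxyf
swhi
sdjm
tjme
gpn
eyqpb

Derivation:
Hunk 1: at line 3 remove [cfu] add [kgmzd,nvkh,ztk] -> 15 lines: tehoe mdx eyh oilmv kgmzd nvkh ztk jvt blo rzxyf swhi sdjm tjme gpn eyqpb
Hunk 2: at line 3 remove [kgmzd,nvkh] add [eioh,gwf] -> 15 lines: tehoe mdx eyh oilmv eioh gwf ztk jvt blo rzxyf swhi sdjm tjme gpn eyqpb
Hunk 3: at line 2 remove [eyh,oilmv,eioh] add [vkee,ghmz,fez] -> 15 lines: tehoe mdx vkee ghmz fez gwf ztk jvt blo rzxyf swhi sdjm tjme gpn eyqpb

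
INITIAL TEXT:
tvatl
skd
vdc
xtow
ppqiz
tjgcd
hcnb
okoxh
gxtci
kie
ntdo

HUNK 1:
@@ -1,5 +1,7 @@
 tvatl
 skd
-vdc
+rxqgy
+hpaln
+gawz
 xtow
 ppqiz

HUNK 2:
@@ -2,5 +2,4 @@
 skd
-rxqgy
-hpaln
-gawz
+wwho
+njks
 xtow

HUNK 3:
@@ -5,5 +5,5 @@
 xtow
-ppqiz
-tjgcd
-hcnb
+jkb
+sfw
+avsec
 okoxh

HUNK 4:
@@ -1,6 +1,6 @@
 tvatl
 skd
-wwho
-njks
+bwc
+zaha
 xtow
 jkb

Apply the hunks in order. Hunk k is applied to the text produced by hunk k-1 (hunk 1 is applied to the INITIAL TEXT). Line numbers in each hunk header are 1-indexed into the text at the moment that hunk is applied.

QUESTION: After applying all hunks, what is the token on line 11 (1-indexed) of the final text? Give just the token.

Hunk 1: at line 1 remove [vdc] add [rxqgy,hpaln,gawz] -> 13 lines: tvatl skd rxqgy hpaln gawz xtow ppqiz tjgcd hcnb okoxh gxtci kie ntdo
Hunk 2: at line 2 remove [rxqgy,hpaln,gawz] add [wwho,njks] -> 12 lines: tvatl skd wwho njks xtow ppqiz tjgcd hcnb okoxh gxtci kie ntdo
Hunk 3: at line 5 remove [ppqiz,tjgcd,hcnb] add [jkb,sfw,avsec] -> 12 lines: tvatl skd wwho njks xtow jkb sfw avsec okoxh gxtci kie ntdo
Hunk 4: at line 1 remove [wwho,njks] add [bwc,zaha] -> 12 lines: tvatl skd bwc zaha xtow jkb sfw avsec okoxh gxtci kie ntdo
Final line 11: kie

Answer: kie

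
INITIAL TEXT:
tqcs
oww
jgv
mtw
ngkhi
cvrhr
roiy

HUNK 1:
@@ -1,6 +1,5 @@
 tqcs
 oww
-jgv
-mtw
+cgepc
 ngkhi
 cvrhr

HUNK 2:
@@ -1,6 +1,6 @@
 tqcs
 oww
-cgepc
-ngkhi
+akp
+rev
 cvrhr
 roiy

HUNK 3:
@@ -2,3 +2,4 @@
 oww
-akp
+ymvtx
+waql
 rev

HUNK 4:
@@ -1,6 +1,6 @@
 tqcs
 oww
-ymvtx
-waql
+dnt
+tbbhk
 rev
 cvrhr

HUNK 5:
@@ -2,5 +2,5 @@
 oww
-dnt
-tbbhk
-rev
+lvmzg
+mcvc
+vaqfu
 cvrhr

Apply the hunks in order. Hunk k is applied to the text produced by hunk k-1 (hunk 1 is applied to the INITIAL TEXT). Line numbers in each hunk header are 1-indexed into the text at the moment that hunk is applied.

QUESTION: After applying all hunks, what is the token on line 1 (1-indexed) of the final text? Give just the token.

Hunk 1: at line 1 remove [jgv,mtw] add [cgepc] -> 6 lines: tqcs oww cgepc ngkhi cvrhr roiy
Hunk 2: at line 1 remove [cgepc,ngkhi] add [akp,rev] -> 6 lines: tqcs oww akp rev cvrhr roiy
Hunk 3: at line 2 remove [akp] add [ymvtx,waql] -> 7 lines: tqcs oww ymvtx waql rev cvrhr roiy
Hunk 4: at line 1 remove [ymvtx,waql] add [dnt,tbbhk] -> 7 lines: tqcs oww dnt tbbhk rev cvrhr roiy
Hunk 5: at line 2 remove [dnt,tbbhk,rev] add [lvmzg,mcvc,vaqfu] -> 7 lines: tqcs oww lvmzg mcvc vaqfu cvrhr roiy
Final line 1: tqcs

Answer: tqcs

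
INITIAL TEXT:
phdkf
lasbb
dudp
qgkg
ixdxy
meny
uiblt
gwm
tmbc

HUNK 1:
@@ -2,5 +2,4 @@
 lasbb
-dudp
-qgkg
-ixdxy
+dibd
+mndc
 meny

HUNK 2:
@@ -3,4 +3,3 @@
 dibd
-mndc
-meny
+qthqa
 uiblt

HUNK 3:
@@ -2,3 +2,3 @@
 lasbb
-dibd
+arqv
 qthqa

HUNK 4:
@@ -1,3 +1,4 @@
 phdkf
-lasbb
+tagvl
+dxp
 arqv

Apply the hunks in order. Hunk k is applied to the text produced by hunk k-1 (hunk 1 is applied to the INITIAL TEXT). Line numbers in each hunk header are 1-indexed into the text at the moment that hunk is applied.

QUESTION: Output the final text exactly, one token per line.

Answer: phdkf
tagvl
dxp
arqv
qthqa
uiblt
gwm
tmbc

Derivation:
Hunk 1: at line 2 remove [dudp,qgkg,ixdxy] add [dibd,mndc] -> 8 lines: phdkf lasbb dibd mndc meny uiblt gwm tmbc
Hunk 2: at line 3 remove [mndc,meny] add [qthqa] -> 7 lines: phdkf lasbb dibd qthqa uiblt gwm tmbc
Hunk 3: at line 2 remove [dibd] add [arqv] -> 7 lines: phdkf lasbb arqv qthqa uiblt gwm tmbc
Hunk 4: at line 1 remove [lasbb] add [tagvl,dxp] -> 8 lines: phdkf tagvl dxp arqv qthqa uiblt gwm tmbc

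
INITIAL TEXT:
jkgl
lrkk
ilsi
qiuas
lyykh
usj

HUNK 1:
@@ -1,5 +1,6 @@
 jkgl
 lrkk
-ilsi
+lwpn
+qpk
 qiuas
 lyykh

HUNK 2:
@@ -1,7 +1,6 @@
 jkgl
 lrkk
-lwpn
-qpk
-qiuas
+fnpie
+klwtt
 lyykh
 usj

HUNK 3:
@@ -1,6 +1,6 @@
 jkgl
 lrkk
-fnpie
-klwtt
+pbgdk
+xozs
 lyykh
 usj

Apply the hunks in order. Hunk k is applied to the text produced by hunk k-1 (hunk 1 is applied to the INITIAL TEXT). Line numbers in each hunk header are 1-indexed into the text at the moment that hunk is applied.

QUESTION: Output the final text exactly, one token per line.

Hunk 1: at line 1 remove [ilsi] add [lwpn,qpk] -> 7 lines: jkgl lrkk lwpn qpk qiuas lyykh usj
Hunk 2: at line 1 remove [lwpn,qpk,qiuas] add [fnpie,klwtt] -> 6 lines: jkgl lrkk fnpie klwtt lyykh usj
Hunk 3: at line 1 remove [fnpie,klwtt] add [pbgdk,xozs] -> 6 lines: jkgl lrkk pbgdk xozs lyykh usj

Answer: jkgl
lrkk
pbgdk
xozs
lyykh
usj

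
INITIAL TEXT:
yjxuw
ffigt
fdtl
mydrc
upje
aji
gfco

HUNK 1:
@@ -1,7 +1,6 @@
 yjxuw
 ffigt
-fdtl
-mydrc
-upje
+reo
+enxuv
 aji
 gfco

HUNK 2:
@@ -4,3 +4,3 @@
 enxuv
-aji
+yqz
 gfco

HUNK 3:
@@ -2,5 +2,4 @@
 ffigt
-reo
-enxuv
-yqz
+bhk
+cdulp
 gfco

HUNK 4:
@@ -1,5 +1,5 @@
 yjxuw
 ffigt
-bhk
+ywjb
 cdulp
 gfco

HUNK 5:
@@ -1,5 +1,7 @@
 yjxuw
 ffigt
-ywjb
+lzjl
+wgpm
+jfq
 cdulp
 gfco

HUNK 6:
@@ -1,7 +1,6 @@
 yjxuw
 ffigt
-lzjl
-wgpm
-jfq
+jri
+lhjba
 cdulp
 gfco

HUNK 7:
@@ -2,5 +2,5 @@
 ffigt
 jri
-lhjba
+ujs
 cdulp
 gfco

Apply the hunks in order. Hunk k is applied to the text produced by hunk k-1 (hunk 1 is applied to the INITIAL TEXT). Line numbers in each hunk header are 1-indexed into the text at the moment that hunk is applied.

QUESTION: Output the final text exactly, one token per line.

Answer: yjxuw
ffigt
jri
ujs
cdulp
gfco

Derivation:
Hunk 1: at line 1 remove [fdtl,mydrc,upje] add [reo,enxuv] -> 6 lines: yjxuw ffigt reo enxuv aji gfco
Hunk 2: at line 4 remove [aji] add [yqz] -> 6 lines: yjxuw ffigt reo enxuv yqz gfco
Hunk 3: at line 2 remove [reo,enxuv,yqz] add [bhk,cdulp] -> 5 lines: yjxuw ffigt bhk cdulp gfco
Hunk 4: at line 1 remove [bhk] add [ywjb] -> 5 lines: yjxuw ffigt ywjb cdulp gfco
Hunk 5: at line 1 remove [ywjb] add [lzjl,wgpm,jfq] -> 7 lines: yjxuw ffigt lzjl wgpm jfq cdulp gfco
Hunk 6: at line 1 remove [lzjl,wgpm,jfq] add [jri,lhjba] -> 6 lines: yjxuw ffigt jri lhjba cdulp gfco
Hunk 7: at line 2 remove [lhjba] add [ujs] -> 6 lines: yjxuw ffigt jri ujs cdulp gfco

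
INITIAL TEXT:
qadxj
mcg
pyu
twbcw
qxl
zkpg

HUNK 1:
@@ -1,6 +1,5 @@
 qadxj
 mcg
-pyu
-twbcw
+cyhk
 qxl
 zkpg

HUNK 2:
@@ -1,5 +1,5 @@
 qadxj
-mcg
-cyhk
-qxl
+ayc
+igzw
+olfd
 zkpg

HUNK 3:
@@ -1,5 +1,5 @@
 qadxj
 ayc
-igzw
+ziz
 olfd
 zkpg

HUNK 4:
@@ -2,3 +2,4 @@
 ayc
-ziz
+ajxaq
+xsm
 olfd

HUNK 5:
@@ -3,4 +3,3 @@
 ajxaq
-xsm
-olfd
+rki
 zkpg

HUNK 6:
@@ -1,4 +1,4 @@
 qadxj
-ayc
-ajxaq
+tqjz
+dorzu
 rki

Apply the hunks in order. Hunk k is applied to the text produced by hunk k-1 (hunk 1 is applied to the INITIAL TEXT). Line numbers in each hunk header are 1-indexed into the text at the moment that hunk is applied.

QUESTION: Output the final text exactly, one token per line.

Answer: qadxj
tqjz
dorzu
rki
zkpg

Derivation:
Hunk 1: at line 1 remove [pyu,twbcw] add [cyhk] -> 5 lines: qadxj mcg cyhk qxl zkpg
Hunk 2: at line 1 remove [mcg,cyhk,qxl] add [ayc,igzw,olfd] -> 5 lines: qadxj ayc igzw olfd zkpg
Hunk 3: at line 1 remove [igzw] add [ziz] -> 5 lines: qadxj ayc ziz olfd zkpg
Hunk 4: at line 2 remove [ziz] add [ajxaq,xsm] -> 6 lines: qadxj ayc ajxaq xsm olfd zkpg
Hunk 5: at line 3 remove [xsm,olfd] add [rki] -> 5 lines: qadxj ayc ajxaq rki zkpg
Hunk 6: at line 1 remove [ayc,ajxaq] add [tqjz,dorzu] -> 5 lines: qadxj tqjz dorzu rki zkpg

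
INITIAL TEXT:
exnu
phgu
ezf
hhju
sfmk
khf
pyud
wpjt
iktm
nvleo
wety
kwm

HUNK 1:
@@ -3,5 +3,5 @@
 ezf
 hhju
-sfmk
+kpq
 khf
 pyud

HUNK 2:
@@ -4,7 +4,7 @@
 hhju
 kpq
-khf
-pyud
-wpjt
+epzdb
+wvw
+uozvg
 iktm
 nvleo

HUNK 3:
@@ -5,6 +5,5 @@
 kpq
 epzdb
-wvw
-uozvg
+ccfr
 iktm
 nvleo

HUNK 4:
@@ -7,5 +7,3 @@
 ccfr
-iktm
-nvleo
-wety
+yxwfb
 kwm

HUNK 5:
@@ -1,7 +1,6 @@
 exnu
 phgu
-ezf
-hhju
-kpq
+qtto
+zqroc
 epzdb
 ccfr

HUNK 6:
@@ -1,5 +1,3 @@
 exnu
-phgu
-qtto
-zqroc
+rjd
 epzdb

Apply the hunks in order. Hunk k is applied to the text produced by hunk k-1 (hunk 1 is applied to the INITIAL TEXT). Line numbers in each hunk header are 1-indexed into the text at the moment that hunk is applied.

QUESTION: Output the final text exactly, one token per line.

Hunk 1: at line 3 remove [sfmk] add [kpq] -> 12 lines: exnu phgu ezf hhju kpq khf pyud wpjt iktm nvleo wety kwm
Hunk 2: at line 4 remove [khf,pyud,wpjt] add [epzdb,wvw,uozvg] -> 12 lines: exnu phgu ezf hhju kpq epzdb wvw uozvg iktm nvleo wety kwm
Hunk 3: at line 5 remove [wvw,uozvg] add [ccfr] -> 11 lines: exnu phgu ezf hhju kpq epzdb ccfr iktm nvleo wety kwm
Hunk 4: at line 7 remove [iktm,nvleo,wety] add [yxwfb] -> 9 lines: exnu phgu ezf hhju kpq epzdb ccfr yxwfb kwm
Hunk 5: at line 1 remove [ezf,hhju,kpq] add [qtto,zqroc] -> 8 lines: exnu phgu qtto zqroc epzdb ccfr yxwfb kwm
Hunk 6: at line 1 remove [phgu,qtto,zqroc] add [rjd] -> 6 lines: exnu rjd epzdb ccfr yxwfb kwm

Answer: exnu
rjd
epzdb
ccfr
yxwfb
kwm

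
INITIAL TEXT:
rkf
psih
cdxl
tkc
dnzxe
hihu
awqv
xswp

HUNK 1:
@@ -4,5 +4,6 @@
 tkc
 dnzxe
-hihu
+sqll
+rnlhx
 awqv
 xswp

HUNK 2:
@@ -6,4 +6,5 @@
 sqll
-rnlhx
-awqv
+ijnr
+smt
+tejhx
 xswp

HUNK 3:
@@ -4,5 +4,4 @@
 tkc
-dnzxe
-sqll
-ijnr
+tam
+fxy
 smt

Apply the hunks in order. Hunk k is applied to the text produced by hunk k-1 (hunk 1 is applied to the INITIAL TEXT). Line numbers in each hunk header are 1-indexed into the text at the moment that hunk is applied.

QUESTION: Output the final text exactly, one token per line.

Answer: rkf
psih
cdxl
tkc
tam
fxy
smt
tejhx
xswp

Derivation:
Hunk 1: at line 4 remove [hihu] add [sqll,rnlhx] -> 9 lines: rkf psih cdxl tkc dnzxe sqll rnlhx awqv xswp
Hunk 2: at line 6 remove [rnlhx,awqv] add [ijnr,smt,tejhx] -> 10 lines: rkf psih cdxl tkc dnzxe sqll ijnr smt tejhx xswp
Hunk 3: at line 4 remove [dnzxe,sqll,ijnr] add [tam,fxy] -> 9 lines: rkf psih cdxl tkc tam fxy smt tejhx xswp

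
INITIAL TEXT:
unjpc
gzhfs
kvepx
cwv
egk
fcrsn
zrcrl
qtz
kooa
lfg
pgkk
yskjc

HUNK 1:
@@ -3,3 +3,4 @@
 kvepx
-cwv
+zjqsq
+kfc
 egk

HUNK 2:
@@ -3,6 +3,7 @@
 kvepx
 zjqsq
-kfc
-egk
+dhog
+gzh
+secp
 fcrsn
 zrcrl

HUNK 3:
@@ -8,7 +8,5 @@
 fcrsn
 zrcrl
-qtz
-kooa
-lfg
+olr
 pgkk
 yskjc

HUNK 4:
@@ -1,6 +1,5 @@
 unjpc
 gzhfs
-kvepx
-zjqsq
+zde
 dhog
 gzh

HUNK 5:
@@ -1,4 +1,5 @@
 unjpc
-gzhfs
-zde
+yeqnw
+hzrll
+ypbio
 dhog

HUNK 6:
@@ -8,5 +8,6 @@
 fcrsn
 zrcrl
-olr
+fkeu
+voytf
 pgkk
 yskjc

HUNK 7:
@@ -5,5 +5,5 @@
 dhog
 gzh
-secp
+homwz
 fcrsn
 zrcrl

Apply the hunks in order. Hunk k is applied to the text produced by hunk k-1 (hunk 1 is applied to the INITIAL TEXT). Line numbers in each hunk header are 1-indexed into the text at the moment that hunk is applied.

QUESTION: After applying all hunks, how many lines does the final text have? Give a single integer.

Answer: 13

Derivation:
Hunk 1: at line 3 remove [cwv] add [zjqsq,kfc] -> 13 lines: unjpc gzhfs kvepx zjqsq kfc egk fcrsn zrcrl qtz kooa lfg pgkk yskjc
Hunk 2: at line 3 remove [kfc,egk] add [dhog,gzh,secp] -> 14 lines: unjpc gzhfs kvepx zjqsq dhog gzh secp fcrsn zrcrl qtz kooa lfg pgkk yskjc
Hunk 3: at line 8 remove [qtz,kooa,lfg] add [olr] -> 12 lines: unjpc gzhfs kvepx zjqsq dhog gzh secp fcrsn zrcrl olr pgkk yskjc
Hunk 4: at line 1 remove [kvepx,zjqsq] add [zde] -> 11 lines: unjpc gzhfs zde dhog gzh secp fcrsn zrcrl olr pgkk yskjc
Hunk 5: at line 1 remove [gzhfs,zde] add [yeqnw,hzrll,ypbio] -> 12 lines: unjpc yeqnw hzrll ypbio dhog gzh secp fcrsn zrcrl olr pgkk yskjc
Hunk 6: at line 8 remove [olr] add [fkeu,voytf] -> 13 lines: unjpc yeqnw hzrll ypbio dhog gzh secp fcrsn zrcrl fkeu voytf pgkk yskjc
Hunk 7: at line 5 remove [secp] add [homwz] -> 13 lines: unjpc yeqnw hzrll ypbio dhog gzh homwz fcrsn zrcrl fkeu voytf pgkk yskjc
Final line count: 13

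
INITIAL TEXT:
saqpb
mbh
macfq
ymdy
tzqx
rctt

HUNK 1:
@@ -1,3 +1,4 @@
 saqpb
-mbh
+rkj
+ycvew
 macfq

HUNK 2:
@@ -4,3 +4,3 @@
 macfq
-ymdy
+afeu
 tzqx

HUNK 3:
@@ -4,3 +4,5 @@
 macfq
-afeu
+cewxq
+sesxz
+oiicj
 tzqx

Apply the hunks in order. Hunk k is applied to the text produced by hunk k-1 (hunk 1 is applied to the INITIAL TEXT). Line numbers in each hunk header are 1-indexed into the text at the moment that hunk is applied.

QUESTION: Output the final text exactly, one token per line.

Answer: saqpb
rkj
ycvew
macfq
cewxq
sesxz
oiicj
tzqx
rctt

Derivation:
Hunk 1: at line 1 remove [mbh] add [rkj,ycvew] -> 7 lines: saqpb rkj ycvew macfq ymdy tzqx rctt
Hunk 2: at line 4 remove [ymdy] add [afeu] -> 7 lines: saqpb rkj ycvew macfq afeu tzqx rctt
Hunk 3: at line 4 remove [afeu] add [cewxq,sesxz,oiicj] -> 9 lines: saqpb rkj ycvew macfq cewxq sesxz oiicj tzqx rctt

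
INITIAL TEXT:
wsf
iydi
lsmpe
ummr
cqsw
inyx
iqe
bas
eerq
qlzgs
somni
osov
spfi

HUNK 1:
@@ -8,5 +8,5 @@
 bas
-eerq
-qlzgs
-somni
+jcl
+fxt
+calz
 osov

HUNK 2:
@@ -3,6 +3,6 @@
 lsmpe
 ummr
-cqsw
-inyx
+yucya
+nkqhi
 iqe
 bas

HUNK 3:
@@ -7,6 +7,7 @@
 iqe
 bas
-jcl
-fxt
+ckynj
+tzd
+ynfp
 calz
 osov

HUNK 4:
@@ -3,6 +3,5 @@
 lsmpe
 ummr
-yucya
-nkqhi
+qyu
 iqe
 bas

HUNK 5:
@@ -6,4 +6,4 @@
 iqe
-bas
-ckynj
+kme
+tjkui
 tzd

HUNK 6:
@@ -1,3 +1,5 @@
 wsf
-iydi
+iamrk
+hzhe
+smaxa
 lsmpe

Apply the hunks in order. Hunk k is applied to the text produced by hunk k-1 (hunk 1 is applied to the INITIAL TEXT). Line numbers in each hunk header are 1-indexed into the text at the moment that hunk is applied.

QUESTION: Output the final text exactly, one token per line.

Answer: wsf
iamrk
hzhe
smaxa
lsmpe
ummr
qyu
iqe
kme
tjkui
tzd
ynfp
calz
osov
spfi

Derivation:
Hunk 1: at line 8 remove [eerq,qlzgs,somni] add [jcl,fxt,calz] -> 13 lines: wsf iydi lsmpe ummr cqsw inyx iqe bas jcl fxt calz osov spfi
Hunk 2: at line 3 remove [cqsw,inyx] add [yucya,nkqhi] -> 13 lines: wsf iydi lsmpe ummr yucya nkqhi iqe bas jcl fxt calz osov spfi
Hunk 3: at line 7 remove [jcl,fxt] add [ckynj,tzd,ynfp] -> 14 lines: wsf iydi lsmpe ummr yucya nkqhi iqe bas ckynj tzd ynfp calz osov spfi
Hunk 4: at line 3 remove [yucya,nkqhi] add [qyu] -> 13 lines: wsf iydi lsmpe ummr qyu iqe bas ckynj tzd ynfp calz osov spfi
Hunk 5: at line 6 remove [bas,ckynj] add [kme,tjkui] -> 13 lines: wsf iydi lsmpe ummr qyu iqe kme tjkui tzd ynfp calz osov spfi
Hunk 6: at line 1 remove [iydi] add [iamrk,hzhe,smaxa] -> 15 lines: wsf iamrk hzhe smaxa lsmpe ummr qyu iqe kme tjkui tzd ynfp calz osov spfi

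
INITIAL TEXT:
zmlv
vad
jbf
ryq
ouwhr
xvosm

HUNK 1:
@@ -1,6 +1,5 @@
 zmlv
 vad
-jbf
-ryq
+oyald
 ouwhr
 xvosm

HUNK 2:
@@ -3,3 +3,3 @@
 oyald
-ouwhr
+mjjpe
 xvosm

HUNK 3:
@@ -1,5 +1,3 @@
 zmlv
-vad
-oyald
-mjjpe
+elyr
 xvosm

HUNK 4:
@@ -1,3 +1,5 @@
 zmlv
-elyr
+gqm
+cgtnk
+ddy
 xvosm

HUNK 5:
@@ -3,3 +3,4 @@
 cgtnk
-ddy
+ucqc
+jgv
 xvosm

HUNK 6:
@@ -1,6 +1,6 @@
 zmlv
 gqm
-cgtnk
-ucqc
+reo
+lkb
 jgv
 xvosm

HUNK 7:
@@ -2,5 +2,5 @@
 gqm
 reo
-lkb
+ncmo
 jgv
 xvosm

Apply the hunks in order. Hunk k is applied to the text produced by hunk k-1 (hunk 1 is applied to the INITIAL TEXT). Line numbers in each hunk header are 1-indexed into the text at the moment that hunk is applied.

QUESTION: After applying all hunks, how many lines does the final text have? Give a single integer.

Answer: 6

Derivation:
Hunk 1: at line 1 remove [jbf,ryq] add [oyald] -> 5 lines: zmlv vad oyald ouwhr xvosm
Hunk 2: at line 3 remove [ouwhr] add [mjjpe] -> 5 lines: zmlv vad oyald mjjpe xvosm
Hunk 3: at line 1 remove [vad,oyald,mjjpe] add [elyr] -> 3 lines: zmlv elyr xvosm
Hunk 4: at line 1 remove [elyr] add [gqm,cgtnk,ddy] -> 5 lines: zmlv gqm cgtnk ddy xvosm
Hunk 5: at line 3 remove [ddy] add [ucqc,jgv] -> 6 lines: zmlv gqm cgtnk ucqc jgv xvosm
Hunk 6: at line 1 remove [cgtnk,ucqc] add [reo,lkb] -> 6 lines: zmlv gqm reo lkb jgv xvosm
Hunk 7: at line 2 remove [lkb] add [ncmo] -> 6 lines: zmlv gqm reo ncmo jgv xvosm
Final line count: 6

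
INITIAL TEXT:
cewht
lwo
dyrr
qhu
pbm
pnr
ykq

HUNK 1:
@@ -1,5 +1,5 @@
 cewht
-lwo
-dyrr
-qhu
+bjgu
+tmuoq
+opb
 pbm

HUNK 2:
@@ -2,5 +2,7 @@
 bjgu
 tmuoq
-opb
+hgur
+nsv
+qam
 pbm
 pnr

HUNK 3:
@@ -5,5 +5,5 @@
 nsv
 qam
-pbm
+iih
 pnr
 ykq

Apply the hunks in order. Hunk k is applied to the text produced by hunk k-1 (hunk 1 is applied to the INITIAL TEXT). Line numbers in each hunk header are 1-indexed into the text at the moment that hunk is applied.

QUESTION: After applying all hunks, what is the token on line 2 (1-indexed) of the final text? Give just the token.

Hunk 1: at line 1 remove [lwo,dyrr,qhu] add [bjgu,tmuoq,opb] -> 7 lines: cewht bjgu tmuoq opb pbm pnr ykq
Hunk 2: at line 2 remove [opb] add [hgur,nsv,qam] -> 9 lines: cewht bjgu tmuoq hgur nsv qam pbm pnr ykq
Hunk 3: at line 5 remove [pbm] add [iih] -> 9 lines: cewht bjgu tmuoq hgur nsv qam iih pnr ykq
Final line 2: bjgu

Answer: bjgu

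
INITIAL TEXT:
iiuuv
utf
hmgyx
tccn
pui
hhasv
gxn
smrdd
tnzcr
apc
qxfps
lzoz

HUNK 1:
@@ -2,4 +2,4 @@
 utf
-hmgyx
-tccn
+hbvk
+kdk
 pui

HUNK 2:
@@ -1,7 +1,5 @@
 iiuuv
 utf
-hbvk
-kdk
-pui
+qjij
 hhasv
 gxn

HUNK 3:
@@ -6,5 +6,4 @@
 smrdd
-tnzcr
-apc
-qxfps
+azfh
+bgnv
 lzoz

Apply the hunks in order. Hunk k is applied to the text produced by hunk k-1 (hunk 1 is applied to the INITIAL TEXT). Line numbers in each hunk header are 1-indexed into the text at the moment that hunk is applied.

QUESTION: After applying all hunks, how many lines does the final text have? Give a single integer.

Hunk 1: at line 2 remove [hmgyx,tccn] add [hbvk,kdk] -> 12 lines: iiuuv utf hbvk kdk pui hhasv gxn smrdd tnzcr apc qxfps lzoz
Hunk 2: at line 1 remove [hbvk,kdk,pui] add [qjij] -> 10 lines: iiuuv utf qjij hhasv gxn smrdd tnzcr apc qxfps lzoz
Hunk 3: at line 6 remove [tnzcr,apc,qxfps] add [azfh,bgnv] -> 9 lines: iiuuv utf qjij hhasv gxn smrdd azfh bgnv lzoz
Final line count: 9

Answer: 9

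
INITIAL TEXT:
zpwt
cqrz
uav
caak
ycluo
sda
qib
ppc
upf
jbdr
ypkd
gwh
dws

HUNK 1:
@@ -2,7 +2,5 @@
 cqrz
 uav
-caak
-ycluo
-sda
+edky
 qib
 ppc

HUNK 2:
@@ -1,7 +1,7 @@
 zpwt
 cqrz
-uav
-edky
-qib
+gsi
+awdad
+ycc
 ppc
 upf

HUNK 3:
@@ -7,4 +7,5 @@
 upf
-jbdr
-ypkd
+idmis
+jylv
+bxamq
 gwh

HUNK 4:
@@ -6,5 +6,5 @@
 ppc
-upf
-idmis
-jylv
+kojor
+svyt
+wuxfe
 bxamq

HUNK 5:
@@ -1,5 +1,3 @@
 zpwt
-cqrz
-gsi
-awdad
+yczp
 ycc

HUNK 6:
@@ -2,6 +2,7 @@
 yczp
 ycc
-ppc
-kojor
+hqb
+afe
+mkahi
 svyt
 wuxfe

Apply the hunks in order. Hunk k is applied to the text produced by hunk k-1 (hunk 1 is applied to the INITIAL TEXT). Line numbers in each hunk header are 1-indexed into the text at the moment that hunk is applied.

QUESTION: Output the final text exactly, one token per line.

Answer: zpwt
yczp
ycc
hqb
afe
mkahi
svyt
wuxfe
bxamq
gwh
dws

Derivation:
Hunk 1: at line 2 remove [caak,ycluo,sda] add [edky] -> 11 lines: zpwt cqrz uav edky qib ppc upf jbdr ypkd gwh dws
Hunk 2: at line 1 remove [uav,edky,qib] add [gsi,awdad,ycc] -> 11 lines: zpwt cqrz gsi awdad ycc ppc upf jbdr ypkd gwh dws
Hunk 3: at line 7 remove [jbdr,ypkd] add [idmis,jylv,bxamq] -> 12 lines: zpwt cqrz gsi awdad ycc ppc upf idmis jylv bxamq gwh dws
Hunk 4: at line 6 remove [upf,idmis,jylv] add [kojor,svyt,wuxfe] -> 12 lines: zpwt cqrz gsi awdad ycc ppc kojor svyt wuxfe bxamq gwh dws
Hunk 5: at line 1 remove [cqrz,gsi,awdad] add [yczp] -> 10 lines: zpwt yczp ycc ppc kojor svyt wuxfe bxamq gwh dws
Hunk 6: at line 2 remove [ppc,kojor] add [hqb,afe,mkahi] -> 11 lines: zpwt yczp ycc hqb afe mkahi svyt wuxfe bxamq gwh dws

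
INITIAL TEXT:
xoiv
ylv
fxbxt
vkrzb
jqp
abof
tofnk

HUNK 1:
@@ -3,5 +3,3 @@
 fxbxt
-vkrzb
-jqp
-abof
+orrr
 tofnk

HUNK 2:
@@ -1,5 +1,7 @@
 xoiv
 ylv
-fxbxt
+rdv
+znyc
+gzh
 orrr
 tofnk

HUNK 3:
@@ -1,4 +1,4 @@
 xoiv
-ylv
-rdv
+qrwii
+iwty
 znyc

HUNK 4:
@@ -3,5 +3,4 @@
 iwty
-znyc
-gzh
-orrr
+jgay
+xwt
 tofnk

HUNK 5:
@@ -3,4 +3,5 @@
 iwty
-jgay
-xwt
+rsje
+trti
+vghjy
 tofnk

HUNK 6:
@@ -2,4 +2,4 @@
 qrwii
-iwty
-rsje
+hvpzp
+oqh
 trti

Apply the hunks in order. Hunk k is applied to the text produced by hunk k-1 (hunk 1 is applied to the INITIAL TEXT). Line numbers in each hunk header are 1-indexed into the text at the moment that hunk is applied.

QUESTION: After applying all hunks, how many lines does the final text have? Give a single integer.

Answer: 7

Derivation:
Hunk 1: at line 3 remove [vkrzb,jqp,abof] add [orrr] -> 5 lines: xoiv ylv fxbxt orrr tofnk
Hunk 2: at line 1 remove [fxbxt] add [rdv,znyc,gzh] -> 7 lines: xoiv ylv rdv znyc gzh orrr tofnk
Hunk 3: at line 1 remove [ylv,rdv] add [qrwii,iwty] -> 7 lines: xoiv qrwii iwty znyc gzh orrr tofnk
Hunk 4: at line 3 remove [znyc,gzh,orrr] add [jgay,xwt] -> 6 lines: xoiv qrwii iwty jgay xwt tofnk
Hunk 5: at line 3 remove [jgay,xwt] add [rsje,trti,vghjy] -> 7 lines: xoiv qrwii iwty rsje trti vghjy tofnk
Hunk 6: at line 2 remove [iwty,rsje] add [hvpzp,oqh] -> 7 lines: xoiv qrwii hvpzp oqh trti vghjy tofnk
Final line count: 7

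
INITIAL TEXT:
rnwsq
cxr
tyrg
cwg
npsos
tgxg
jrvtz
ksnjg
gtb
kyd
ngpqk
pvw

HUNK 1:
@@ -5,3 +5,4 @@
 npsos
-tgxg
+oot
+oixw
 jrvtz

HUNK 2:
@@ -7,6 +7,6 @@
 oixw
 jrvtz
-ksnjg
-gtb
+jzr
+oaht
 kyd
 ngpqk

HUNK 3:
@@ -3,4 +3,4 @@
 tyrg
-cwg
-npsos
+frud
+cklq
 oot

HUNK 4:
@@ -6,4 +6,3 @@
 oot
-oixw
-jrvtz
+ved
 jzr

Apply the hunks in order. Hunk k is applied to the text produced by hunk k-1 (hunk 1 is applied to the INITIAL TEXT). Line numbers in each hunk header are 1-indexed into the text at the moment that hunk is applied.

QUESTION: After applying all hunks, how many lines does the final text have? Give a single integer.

Answer: 12

Derivation:
Hunk 1: at line 5 remove [tgxg] add [oot,oixw] -> 13 lines: rnwsq cxr tyrg cwg npsos oot oixw jrvtz ksnjg gtb kyd ngpqk pvw
Hunk 2: at line 7 remove [ksnjg,gtb] add [jzr,oaht] -> 13 lines: rnwsq cxr tyrg cwg npsos oot oixw jrvtz jzr oaht kyd ngpqk pvw
Hunk 3: at line 3 remove [cwg,npsos] add [frud,cklq] -> 13 lines: rnwsq cxr tyrg frud cklq oot oixw jrvtz jzr oaht kyd ngpqk pvw
Hunk 4: at line 6 remove [oixw,jrvtz] add [ved] -> 12 lines: rnwsq cxr tyrg frud cklq oot ved jzr oaht kyd ngpqk pvw
Final line count: 12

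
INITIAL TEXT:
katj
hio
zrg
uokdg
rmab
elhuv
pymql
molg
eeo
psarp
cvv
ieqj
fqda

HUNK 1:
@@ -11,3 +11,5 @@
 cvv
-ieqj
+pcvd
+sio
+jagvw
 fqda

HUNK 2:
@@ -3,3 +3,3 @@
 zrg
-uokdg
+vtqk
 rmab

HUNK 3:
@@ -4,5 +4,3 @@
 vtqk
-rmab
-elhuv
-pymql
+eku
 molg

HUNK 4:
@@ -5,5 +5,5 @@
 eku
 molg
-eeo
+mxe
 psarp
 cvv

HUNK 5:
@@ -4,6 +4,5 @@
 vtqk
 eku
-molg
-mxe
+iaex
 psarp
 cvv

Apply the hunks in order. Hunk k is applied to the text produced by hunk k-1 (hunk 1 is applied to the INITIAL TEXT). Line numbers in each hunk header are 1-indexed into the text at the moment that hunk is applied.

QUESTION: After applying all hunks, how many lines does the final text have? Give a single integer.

Hunk 1: at line 11 remove [ieqj] add [pcvd,sio,jagvw] -> 15 lines: katj hio zrg uokdg rmab elhuv pymql molg eeo psarp cvv pcvd sio jagvw fqda
Hunk 2: at line 3 remove [uokdg] add [vtqk] -> 15 lines: katj hio zrg vtqk rmab elhuv pymql molg eeo psarp cvv pcvd sio jagvw fqda
Hunk 3: at line 4 remove [rmab,elhuv,pymql] add [eku] -> 13 lines: katj hio zrg vtqk eku molg eeo psarp cvv pcvd sio jagvw fqda
Hunk 4: at line 5 remove [eeo] add [mxe] -> 13 lines: katj hio zrg vtqk eku molg mxe psarp cvv pcvd sio jagvw fqda
Hunk 5: at line 4 remove [molg,mxe] add [iaex] -> 12 lines: katj hio zrg vtqk eku iaex psarp cvv pcvd sio jagvw fqda
Final line count: 12

Answer: 12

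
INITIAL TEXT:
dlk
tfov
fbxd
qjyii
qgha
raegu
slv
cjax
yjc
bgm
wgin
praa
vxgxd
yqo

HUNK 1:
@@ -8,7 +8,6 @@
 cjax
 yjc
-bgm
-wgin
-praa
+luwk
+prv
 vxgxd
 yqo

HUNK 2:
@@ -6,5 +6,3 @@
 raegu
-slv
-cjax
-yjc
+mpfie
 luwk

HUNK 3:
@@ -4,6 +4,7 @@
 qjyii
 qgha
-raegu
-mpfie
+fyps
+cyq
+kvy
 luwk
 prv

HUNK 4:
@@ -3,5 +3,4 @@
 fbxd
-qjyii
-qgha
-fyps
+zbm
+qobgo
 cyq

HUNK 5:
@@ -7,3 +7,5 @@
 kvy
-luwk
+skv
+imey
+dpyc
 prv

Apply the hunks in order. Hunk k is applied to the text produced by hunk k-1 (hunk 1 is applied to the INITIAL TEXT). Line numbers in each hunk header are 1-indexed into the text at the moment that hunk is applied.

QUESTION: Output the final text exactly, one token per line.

Answer: dlk
tfov
fbxd
zbm
qobgo
cyq
kvy
skv
imey
dpyc
prv
vxgxd
yqo

Derivation:
Hunk 1: at line 8 remove [bgm,wgin,praa] add [luwk,prv] -> 13 lines: dlk tfov fbxd qjyii qgha raegu slv cjax yjc luwk prv vxgxd yqo
Hunk 2: at line 6 remove [slv,cjax,yjc] add [mpfie] -> 11 lines: dlk tfov fbxd qjyii qgha raegu mpfie luwk prv vxgxd yqo
Hunk 3: at line 4 remove [raegu,mpfie] add [fyps,cyq,kvy] -> 12 lines: dlk tfov fbxd qjyii qgha fyps cyq kvy luwk prv vxgxd yqo
Hunk 4: at line 3 remove [qjyii,qgha,fyps] add [zbm,qobgo] -> 11 lines: dlk tfov fbxd zbm qobgo cyq kvy luwk prv vxgxd yqo
Hunk 5: at line 7 remove [luwk] add [skv,imey,dpyc] -> 13 lines: dlk tfov fbxd zbm qobgo cyq kvy skv imey dpyc prv vxgxd yqo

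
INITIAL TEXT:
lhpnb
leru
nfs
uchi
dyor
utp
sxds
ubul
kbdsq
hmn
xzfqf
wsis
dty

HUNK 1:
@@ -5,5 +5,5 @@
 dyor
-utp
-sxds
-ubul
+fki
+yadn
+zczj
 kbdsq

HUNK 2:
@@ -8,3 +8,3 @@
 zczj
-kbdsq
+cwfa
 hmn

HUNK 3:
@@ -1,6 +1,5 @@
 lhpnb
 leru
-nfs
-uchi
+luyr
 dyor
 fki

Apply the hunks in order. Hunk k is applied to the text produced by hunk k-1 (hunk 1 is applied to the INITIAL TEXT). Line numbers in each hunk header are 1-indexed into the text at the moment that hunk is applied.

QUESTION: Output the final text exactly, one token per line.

Hunk 1: at line 5 remove [utp,sxds,ubul] add [fki,yadn,zczj] -> 13 lines: lhpnb leru nfs uchi dyor fki yadn zczj kbdsq hmn xzfqf wsis dty
Hunk 2: at line 8 remove [kbdsq] add [cwfa] -> 13 lines: lhpnb leru nfs uchi dyor fki yadn zczj cwfa hmn xzfqf wsis dty
Hunk 3: at line 1 remove [nfs,uchi] add [luyr] -> 12 lines: lhpnb leru luyr dyor fki yadn zczj cwfa hmn xzfqf wsis dty

Answer: lhpnb
leru
luyr
dyor
fki
yadn
zczj
cwfa
hmn
xzfqf
wsis
dty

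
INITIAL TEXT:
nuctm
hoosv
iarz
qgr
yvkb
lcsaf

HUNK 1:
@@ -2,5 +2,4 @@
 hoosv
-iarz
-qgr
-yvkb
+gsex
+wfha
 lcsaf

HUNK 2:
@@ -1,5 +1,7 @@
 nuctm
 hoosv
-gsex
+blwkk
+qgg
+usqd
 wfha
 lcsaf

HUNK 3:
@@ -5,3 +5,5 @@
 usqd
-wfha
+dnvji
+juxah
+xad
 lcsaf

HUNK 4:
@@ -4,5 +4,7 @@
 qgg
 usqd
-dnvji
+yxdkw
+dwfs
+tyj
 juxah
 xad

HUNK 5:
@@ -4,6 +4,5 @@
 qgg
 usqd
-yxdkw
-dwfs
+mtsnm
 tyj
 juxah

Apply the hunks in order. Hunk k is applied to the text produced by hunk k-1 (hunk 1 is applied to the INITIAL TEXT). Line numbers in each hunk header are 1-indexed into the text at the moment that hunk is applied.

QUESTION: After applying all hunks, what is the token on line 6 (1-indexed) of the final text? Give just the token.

Answer: mtsnm

Derivation:
Hunk 1: at line 2 remove [iarz,qgr,yvkb] add [gsex,wfha] -> 5 lines: nuctm hoosv gsex wfha lcsaf
Hunk 2: at line 1 remove [gsex] add [blwkk,qgg,usqd] -> 7 lines: nuctm hoosv blwkk qgg usqd wfha lcsaf
Hunk 3: at line 5 remove [wfha] add [dnvji,juxah,xad] -> 9 lines: nuctm hoosv blwkk qgg usqd dnvji juxah xad lcsaf
Hunk 4: at line 4 remove [dnvji] add [yxdkw,dwfs,tyj] -> 11 lines: nuctm hoosv blwkk qgg usqd yxdkw dwfs tyj juxah xad lcsaf
Hunk 5: at line 4 remove [yxdkw,dwfs] add [mtsnm] -> 10 lines: nuctm hoosv blwkk qgg usqd mtsnm tyj juxah xad lcsaf
Final line 6: mtsnm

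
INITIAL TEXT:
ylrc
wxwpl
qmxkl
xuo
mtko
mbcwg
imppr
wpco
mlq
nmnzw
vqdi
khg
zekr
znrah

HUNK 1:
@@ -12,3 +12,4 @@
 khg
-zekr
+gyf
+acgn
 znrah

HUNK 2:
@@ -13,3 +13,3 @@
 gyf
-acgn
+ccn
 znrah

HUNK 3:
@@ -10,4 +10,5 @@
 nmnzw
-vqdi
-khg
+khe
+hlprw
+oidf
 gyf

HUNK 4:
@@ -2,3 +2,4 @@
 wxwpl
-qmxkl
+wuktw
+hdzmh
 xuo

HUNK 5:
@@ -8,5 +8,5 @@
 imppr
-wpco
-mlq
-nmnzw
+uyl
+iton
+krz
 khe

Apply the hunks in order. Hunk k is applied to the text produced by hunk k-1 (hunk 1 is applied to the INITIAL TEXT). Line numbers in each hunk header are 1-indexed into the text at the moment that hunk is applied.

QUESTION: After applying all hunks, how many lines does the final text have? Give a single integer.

Hunk 1: at line 12 remove [zekr] add [gyf,acgn] -> 15 lines: ylrc wxwpl qmxkl xuo mtko mbcwg imppr wpco mlq nmnzw vqdi khg gyf acgn znrah
Hunk 2: at line 13 remove [acgn] add [ccn] -> 15 lines: ylrc wxwpl qmxkl xuo mtko mbcwg imppr wpco mlq nmnzw vqdi khg gyf ccn znrah
Hunk 3: at line 10 remove [vqdi,khg] add [khe,hlprw,oidf] -> 16 lines: ylrc wxwpl qmxkl xuo mtko mbcwg imppr wpco mlq nmnzw khe hlprw oidf gyf ccn znrah
Hunk 4: at line 2 remove [qmxkl] add [wuktw,hdzmh] -> 17 lines: ylrc wxwpl wuktw hdzmh xuo mtko mbcwg imppr wpco mlq nmnzw khe hlprw oidf gyf ccn znrah
Hunk 5: at line 8 remove [wpco,mlq,nmnzw] add [uyl,iton,krz] -> 17 lines: ylrc wxwpl wuktw hdzmh xuo mtko mbcwg imppr uyl iton krz khe hlprw oidf gyf ccn znrah
Final line count: 17

Answer: 17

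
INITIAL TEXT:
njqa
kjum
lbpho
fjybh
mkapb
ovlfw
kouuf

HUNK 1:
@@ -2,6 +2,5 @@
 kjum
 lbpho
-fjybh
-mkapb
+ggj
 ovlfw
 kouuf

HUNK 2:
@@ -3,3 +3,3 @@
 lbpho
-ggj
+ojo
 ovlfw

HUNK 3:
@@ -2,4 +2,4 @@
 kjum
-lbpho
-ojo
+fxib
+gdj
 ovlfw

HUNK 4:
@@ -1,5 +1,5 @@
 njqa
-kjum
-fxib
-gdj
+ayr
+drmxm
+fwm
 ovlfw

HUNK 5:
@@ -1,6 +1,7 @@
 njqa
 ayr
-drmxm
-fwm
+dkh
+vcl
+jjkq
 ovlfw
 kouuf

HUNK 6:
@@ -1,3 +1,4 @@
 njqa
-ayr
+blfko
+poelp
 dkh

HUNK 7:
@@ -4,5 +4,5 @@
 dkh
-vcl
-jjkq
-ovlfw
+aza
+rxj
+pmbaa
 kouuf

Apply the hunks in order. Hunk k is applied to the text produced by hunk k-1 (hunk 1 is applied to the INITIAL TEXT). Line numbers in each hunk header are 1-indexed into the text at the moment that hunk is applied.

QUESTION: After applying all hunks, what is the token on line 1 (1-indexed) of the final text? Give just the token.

Hunk 1: at line 2 remove [fjybh,mkapb] add [ggj] -> 6 lines: njqa kjum lbpho ggj ovlfw kouuf
Hunk 2: at line 3 remove [ggj] add [ojo] -> 6 lines: njqa kjum lbpho ojo ovlfw kouuf
Hunk 3: at line 2 remove [lbpho,ojo] add [fxib,gdj] -> 6 lines: njqa kjum fxib gdj ovlfw kouuf
Hunk 4: at line 1 remove [kjum,fxib,gdj] add [ayr,drmxm,fwm] -> 6 lines: njqa ayr drmxm fwm ovlfw kouuf
Hunk 5: at line 1 remove [drmxm,fwm] add [dkh,vcl,jjkq] -> 7 lines: njqa ayr dkh vcl jjkq ovlfw kouuf
Hunk 6: at line 1 remove [ayr] add [blfko,poelp] -> 8 lines: njqa blfko poelp dkh vcl jjkq ovlfw kouuf
Hunk 7: at line 4 remove [vcl,jjkq,ovlfw] add [aza,rxj,pmbaa] -> 8 lines: njqa blfko poelp dkh aza rxj pmbaa kouuf
Final line 1: njqa

Answer: njqa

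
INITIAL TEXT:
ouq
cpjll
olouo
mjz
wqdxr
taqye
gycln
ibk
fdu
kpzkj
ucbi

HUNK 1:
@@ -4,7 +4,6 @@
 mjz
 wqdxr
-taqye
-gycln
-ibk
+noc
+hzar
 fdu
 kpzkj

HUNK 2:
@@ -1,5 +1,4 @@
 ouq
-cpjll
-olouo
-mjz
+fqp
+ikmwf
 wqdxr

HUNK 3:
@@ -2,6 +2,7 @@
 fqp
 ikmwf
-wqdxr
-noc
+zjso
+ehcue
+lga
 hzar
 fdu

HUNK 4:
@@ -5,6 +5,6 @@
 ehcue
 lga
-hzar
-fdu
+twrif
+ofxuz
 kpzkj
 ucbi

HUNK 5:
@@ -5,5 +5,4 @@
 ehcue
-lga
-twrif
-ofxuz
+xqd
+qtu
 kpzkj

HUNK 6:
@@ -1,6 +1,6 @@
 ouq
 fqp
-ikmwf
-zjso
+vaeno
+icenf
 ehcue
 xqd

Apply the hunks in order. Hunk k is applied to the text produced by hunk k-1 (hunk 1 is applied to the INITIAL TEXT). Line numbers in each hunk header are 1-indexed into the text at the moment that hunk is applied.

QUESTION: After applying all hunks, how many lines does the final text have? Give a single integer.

Answer: 9

Derivation:
Hunk 1: at line 4 remove [taqye,gycln,ibk] add [noc,hzar] -> 10 lines: ouq cpjll olouo mjz wqdxr noc hzar fdu kpzkj ucbi
Hunk 2: at line 1 remove [cpjll,olouo,mjz] add [fqp,ikmwf] -> 9 lines: ouq fqp ikmwf wqdxr noc hzar fdu kpzkj ucbi
Hunk 3: at line 2 remove [wqdxr,noc] add [zjso,ehcue,lga] -> 10 lines: ouq fqp ikmwf zjso ehcue lga hzar fdu kpzkj ucbi
Hunk 4: at line 5 remove [hzar,fdu] add [twrif,ofxuz] -> 10 lines: ouq fqp ikmwf zjso ehcue lga twrif ofxuz kpzkj ucbi
Hunk 5: at line 5 remove [lga,twrif,ofxuz] add [xqd,qtu] -> 9 lines: ouq fqp ikmwf zjso ehcue xqd qtu kpzkj ucbi
Hunk 6: at line 1 remove [ikmwf,zjso] add [vaeno,icenf] -> 9 lines: ouq fqp vaeno icenf ehcue xqd qtu kpzkj ucbi
Final line count: 9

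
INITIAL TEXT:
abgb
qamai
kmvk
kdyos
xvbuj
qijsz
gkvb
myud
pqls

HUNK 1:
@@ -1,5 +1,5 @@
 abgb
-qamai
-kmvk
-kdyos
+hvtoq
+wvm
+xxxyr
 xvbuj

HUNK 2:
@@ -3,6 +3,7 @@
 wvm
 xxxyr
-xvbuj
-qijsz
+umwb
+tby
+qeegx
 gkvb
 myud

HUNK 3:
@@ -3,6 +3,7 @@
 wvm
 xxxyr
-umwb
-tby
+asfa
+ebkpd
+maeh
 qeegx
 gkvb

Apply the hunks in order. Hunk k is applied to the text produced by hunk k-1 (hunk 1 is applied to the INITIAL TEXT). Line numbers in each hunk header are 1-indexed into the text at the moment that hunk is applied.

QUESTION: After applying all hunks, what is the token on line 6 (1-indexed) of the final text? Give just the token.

Hunk 1: at line 1 remove [qamai,kmvk,kdyos] add [hvtoq,wvm,xxxyr] -> 9 lines: abgb hvtoq wvm xxxyr xvbuj qijsz gkvb myud pqls
Hunk 2: at line 3 remove [xvbuj,qijsz] add [umwb,tby,qeegx] -> 10 lines: abgb hvtoq wvm xxxyr umwb tby qeegx gkvb myud pqls
Hunk 3: at line 3 remove [umwb,tby] add [asfa,ebkpd,maeh] -> 11 lines: abgb hvtoq wvm xxxyr asfa ebkpd maeh qeegx gkvb myud pqls
Final line 6: ebkpd

Answer: ebkpd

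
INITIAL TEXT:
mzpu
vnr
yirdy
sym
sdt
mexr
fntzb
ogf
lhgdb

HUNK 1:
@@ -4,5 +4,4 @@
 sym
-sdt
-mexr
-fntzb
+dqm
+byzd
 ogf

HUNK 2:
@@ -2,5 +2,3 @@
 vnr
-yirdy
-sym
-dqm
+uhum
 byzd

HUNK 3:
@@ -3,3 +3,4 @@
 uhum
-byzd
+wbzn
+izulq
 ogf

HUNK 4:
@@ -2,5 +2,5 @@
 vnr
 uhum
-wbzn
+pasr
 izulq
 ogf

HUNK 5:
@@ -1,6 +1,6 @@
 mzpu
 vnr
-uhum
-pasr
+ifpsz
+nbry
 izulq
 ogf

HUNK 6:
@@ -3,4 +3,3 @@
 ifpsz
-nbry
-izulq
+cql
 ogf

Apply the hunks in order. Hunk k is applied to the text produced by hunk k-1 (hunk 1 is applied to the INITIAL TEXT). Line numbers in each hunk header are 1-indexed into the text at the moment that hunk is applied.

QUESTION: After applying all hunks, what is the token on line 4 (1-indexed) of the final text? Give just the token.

Answer: cql

Derivation:
Hunk 1: at line 4 remove [sdt,mexr,fntzb] add [dqm,byzd] -> 8 lines: mzpu vnr yirdy sym dqm byzd ogf lhgdb
Hunk 2: at line 2 remove [yirdy,sym,dqm] add [uhum] -> 6 lines: mzpu vnr uhum byzd ogf lhgdb
Hunk 3: at line 3 remove [byzd] add [wbzn,izulq] -> 7 lines: mzpu vnr uhum wbzn izulq ogf lhgdb
Hunk 4: at line 2 remove [wbzn] add [pasr] -> 7 lines: mzpu vnr uhum pasr izulq ogf lhgdb
Hunk 5: at line 1 remove [uhum,pasr] add [ifpsz,nbry] -> 7 lines: mzpu vnr ifpsz nbry izulq ogf lhgdb
Hunk 6: at line 3 remove [nbry,izulq] add [cql] -> 6 lines: mzpu vnr ifpsz cql ogf lhgdb
Final line 4: cql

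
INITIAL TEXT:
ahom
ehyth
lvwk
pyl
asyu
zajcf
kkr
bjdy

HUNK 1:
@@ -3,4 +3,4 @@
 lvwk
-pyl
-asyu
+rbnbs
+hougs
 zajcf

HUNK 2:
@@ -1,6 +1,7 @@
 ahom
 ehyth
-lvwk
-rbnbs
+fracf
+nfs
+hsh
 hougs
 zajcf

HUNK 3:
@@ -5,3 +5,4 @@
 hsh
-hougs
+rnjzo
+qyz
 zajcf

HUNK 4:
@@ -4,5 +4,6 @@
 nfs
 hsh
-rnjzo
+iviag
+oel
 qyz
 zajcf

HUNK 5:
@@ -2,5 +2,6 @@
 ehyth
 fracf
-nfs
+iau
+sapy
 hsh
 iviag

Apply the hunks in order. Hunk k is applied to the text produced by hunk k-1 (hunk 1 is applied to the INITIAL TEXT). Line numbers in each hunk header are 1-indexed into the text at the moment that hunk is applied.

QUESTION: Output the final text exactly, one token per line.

Hunk 1: at line 3 remove [pyl,asyu] add [rbnbs,hougs] -> 8 lines: ahom ehyth lvwk rbnbs hougs zajcf kkr bjdy
Hunk 2: at line 1 remove [lvwk,rbnbs] add [fracf,nfs,hsh] -> 9 lines: ahom ehyth fracf nfs hsh hougs zajcf kkr bjdy
Hunk 3: at line 5 remove [hougs] add [rnjzo,qyz] -> 10 lines: ahom ehyth fracf nfs hsh rnjzo qyz zajcf kkr bjdy
Hunk 4: at line 4 remove [rnjzo] add [iviag,oel] -> 11 lines: ahom ehyth fracf nfs hsh iviag oel qyz zajcf kkr bjdy
Hunk 5: at line 2 remove [nfs] add [iau,sapy] -> 12 lines: ahom ehyth fracf iau sapy hsh iviag oel qyz zajcf kkr bjdy

Answer: ahom
ehyth
fracf
iau
sapy
hsh
iviag
oel
qyz
zajcf
kkr
bjdy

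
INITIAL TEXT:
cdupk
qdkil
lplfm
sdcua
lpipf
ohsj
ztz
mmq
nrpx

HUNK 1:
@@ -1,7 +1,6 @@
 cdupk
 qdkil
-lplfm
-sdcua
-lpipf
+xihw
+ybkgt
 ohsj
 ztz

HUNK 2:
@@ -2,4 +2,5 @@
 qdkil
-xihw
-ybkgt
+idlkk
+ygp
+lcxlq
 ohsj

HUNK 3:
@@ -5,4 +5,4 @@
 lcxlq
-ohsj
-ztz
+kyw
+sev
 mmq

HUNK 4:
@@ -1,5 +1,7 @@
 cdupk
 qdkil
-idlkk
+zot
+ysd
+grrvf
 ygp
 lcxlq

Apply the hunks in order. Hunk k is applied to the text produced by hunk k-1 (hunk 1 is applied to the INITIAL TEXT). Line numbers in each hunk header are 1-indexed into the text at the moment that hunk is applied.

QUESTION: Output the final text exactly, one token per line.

Answer: cdupk
qdkil
zot
ysd
grrvf
ygp
lcxlq
kyw
sev
mmq
nrpx

Derivation:
Hunk 1: at line 1 remove [lplfm,sdcua,lpipf] add [xihw,ybkgt] -> 8 lines: cdupk qdkil xihw ybkgt ohsj ztz mmq nrpx
Hunk 2: at line 2 remove [xihw,ybkgt] add [idlkk,ygp,lcxlq] -> 9 lines: cdupk qdkil idlkk ygp lcxlq ohsj ztz mmq nrpx
Hunk 3: at line 5 remove [ohsj,ztz] add [kyw,sev] -> 9 lines: cdupk qdkil idlkk ygp lcxlq kyw sev mmq nrpx
Hunk 4: at line 1 remove [idlkk] add [zot,ysd,grrvf] -> 11 lines: cdupk qdkil zot ysd grrvf ygp lcxlq kyw sev mmq nrpx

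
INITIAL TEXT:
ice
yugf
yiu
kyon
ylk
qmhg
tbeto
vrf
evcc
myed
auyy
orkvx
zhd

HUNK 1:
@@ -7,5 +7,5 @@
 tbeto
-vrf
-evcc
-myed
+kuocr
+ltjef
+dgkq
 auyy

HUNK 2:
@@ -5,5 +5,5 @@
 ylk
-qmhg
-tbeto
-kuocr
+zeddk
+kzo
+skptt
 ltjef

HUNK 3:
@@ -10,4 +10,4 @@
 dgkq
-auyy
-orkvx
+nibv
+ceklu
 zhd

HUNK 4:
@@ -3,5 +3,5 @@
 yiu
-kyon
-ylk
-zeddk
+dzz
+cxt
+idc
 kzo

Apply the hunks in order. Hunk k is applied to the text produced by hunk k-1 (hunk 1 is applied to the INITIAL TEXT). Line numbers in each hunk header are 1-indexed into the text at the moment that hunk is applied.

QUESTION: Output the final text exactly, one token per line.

Hunk 1: at line 7 remove [vrf,evcc,myed] add [kuocr,ltjef,dgkq] -> 13 lines: ice yugf yiu kyon ylk qmhg tbeto kuocr ltjef dgkq auyy orkvx zhd
Hunk 2: at line 5 remove [qmhg,tbeto,kuocr] add [zeddk,kzo,skptt] -> 13 lines: ice yugf yiu kyon ylk zeddk kzo skptt ltjef dgkq auyy orkvx zhd
Hunk 3: at line 10 remove [auyy,orkvx] add [nibv,ceklu] -> 13 lines: ice yugf yiu kyon ylk zeddk kzo skptt ltjef dgkq nibv ceklu zhd
Hunk 4: at line 3 remove [kyon,ylk,zeddk] add [dzz,cxt,idc] -> 13 lines: ice yugf yiu dzz cxt idc kzo skptt ltjef dgkq nibv ceklu zhd

Answer: ice
yugf
yiu
dzz
cxt
idc
kzo
skptt
ltjef
dgkq
nibv
ceklu
zhd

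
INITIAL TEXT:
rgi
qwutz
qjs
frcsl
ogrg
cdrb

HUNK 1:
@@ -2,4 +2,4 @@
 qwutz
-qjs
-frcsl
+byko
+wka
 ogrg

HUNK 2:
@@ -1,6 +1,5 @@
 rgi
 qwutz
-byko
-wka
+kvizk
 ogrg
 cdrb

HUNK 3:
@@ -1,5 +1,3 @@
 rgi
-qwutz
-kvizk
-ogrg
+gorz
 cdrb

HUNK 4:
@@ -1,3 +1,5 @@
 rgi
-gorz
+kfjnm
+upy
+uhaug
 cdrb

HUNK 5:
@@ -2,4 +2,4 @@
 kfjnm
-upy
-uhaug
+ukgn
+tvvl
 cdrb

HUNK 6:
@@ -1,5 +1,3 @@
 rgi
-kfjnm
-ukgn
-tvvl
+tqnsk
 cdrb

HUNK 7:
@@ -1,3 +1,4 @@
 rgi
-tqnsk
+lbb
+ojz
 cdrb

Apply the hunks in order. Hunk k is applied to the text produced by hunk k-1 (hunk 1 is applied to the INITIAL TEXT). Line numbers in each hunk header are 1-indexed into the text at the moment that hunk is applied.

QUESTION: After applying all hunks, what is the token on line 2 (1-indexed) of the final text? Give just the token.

Hunk 1: at line 2 remove [qjs,frcsl] add [byko,wka] -> 6 lines: rgi qwutz byko wka ogrg cdrb
Hunk 2: at line 1 remove [byko,wka] add [kvizk] -> 5 lines: rgi qwutz kvizk ogrg cdrb
Hunk 3: at line 1 remove [qwutz,kvizk,ogrg] add [gorz] -> 3 lines: rgi gorz cdrb
Hunk 4: at line 1 remove [gorz] add [kfjnm,upy,uhaug] -> 5 lines: rgi kfjnm upy uhaug cdrb
Hunk 5: at line 2 remove [upy,uhaug] add [ukgn,tvvl] -> 5 lines: rgi kfjnm ukgn tvvl cdrb
Hunk 6: at line 1 remove [kfjnm,ukgn,tvvl] add [tqnsk] -> 3 lines: rgi tqnsk cdrb
Hunk 7: at line 1 remove [tqnsk] add [lbb,ojz] -> 4 lines: rgi lbb ojz cdrb
Final line 2: lbb

Answer: lbb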